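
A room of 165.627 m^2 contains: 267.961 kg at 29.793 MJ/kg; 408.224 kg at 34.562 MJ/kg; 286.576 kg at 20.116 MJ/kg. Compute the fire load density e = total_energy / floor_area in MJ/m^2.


Total energy = 267.961*29.793 + 408.224*34.562 + 286.576*20.116
= 7983.362 + 14109.04 + 5764.763
= 27857.16 MJ
e = 27857.16 / 165.627 = 168.19 MJ/m^2

168.19 MJ/m^2


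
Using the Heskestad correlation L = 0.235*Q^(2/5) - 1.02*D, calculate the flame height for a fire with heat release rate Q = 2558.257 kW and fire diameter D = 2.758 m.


Q^(2/5) = 23.077
0.235 * Q^(2/5) = 5.4231
1.02 * D = 2.8132
L = 2.6099 m

2.6099 m


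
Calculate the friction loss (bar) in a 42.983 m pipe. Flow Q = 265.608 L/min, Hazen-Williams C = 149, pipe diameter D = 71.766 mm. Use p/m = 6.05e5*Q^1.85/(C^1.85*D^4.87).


Q^1.85 = 30538
C^1.85 = 10481
D^4.87 = 1.0923e+09
p/m = 0.0016139 bar/m
p_total = 0.0016139 * 42.983 = 0.069371 bar

0.069371 bar


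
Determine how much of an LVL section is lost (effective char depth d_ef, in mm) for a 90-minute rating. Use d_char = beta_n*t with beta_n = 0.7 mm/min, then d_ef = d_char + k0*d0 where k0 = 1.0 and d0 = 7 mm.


d_char = 0.7 * 90 = 63 mm
d_ef = 63 + 1.0*7 = 70 mm

70 mm


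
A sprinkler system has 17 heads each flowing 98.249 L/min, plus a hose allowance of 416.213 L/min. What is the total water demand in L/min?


Sprinkler demand = 17 * 98.249 = 1670.233 L/min
Total = 1670.233 + 416.213 = 2086.446 L/min

2086.446 L/min


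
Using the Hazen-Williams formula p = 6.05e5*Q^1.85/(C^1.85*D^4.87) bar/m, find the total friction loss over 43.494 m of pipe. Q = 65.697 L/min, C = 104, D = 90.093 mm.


Q^1.85 = 2303.9
C^1.85 = 5389.0
D^4.87 = 3.3063e+09
p/m = 7.8227e-05 bar/m
p_total = 7.8227e-05 * 43.494 = 0.0034024 bar

0.0034024 bar


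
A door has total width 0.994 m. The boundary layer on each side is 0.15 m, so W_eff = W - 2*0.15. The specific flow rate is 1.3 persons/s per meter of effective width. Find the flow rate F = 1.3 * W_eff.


W_eff = 0.994 - 0.30 = 0.694 m
F = 1.3 * 0.694 = 0.90220 persons/s

0.90220 persons/s


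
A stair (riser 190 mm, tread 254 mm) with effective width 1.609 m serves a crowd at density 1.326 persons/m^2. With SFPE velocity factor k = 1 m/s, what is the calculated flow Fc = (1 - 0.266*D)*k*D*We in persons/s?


1 - 0.266*D = 1 - 0.266*1.326 = 0.64728
Fs = 0.64728 * 1 * 1.326 = 0.85830 persons/(s*m)
Fc = 0.85830 * 1.609 = 1.3810 persons/s

1.3810 persons/s


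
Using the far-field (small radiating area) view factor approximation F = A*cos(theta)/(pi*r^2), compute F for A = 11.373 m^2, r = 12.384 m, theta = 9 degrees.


cos(9 deg) = 0.98769
pi*r^2 = 481.81
F = 11.373 * 0.98769 / 481.81 = 0.023314

0.023314


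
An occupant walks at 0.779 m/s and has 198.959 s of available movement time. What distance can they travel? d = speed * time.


d = 0.779 * 198.959 = 154.99 m

154.99 m


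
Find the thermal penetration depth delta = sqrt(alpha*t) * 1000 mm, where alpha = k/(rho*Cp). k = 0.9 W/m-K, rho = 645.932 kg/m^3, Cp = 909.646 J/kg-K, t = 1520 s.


alpha = 0.9 / (645.932 * 909.646) = 1.5317e-06 m^2/s
alpha * t = 0.0023282
delta = sqrt(0.0023282) * 1000 = 48.252 mm

48.252 mm


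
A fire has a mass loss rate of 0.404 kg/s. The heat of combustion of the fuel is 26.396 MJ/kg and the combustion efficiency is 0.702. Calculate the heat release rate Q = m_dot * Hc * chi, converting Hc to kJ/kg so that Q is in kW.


Hc = 26.396 MJ/kg = 26.396 * 1000 kJ/kg = 26396 kJ/kg
Q = 0.404 kg/s * 26396 kJ/kg * 0.702 = 7486.1 kW

7486.1 kW


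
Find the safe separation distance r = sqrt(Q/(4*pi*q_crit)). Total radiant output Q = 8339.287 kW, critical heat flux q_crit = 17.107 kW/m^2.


4*pi*q_crit = 214.97
Q/(4*pi*q_crit) = 38.792
r = sqrt(38.792) = 6.2283 m

6.2283 m


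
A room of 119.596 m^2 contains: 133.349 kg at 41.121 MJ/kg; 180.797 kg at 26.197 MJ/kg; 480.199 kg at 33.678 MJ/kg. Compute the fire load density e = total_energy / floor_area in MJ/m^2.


Total energy = 133.349*41.121 + 180.797*26.197 + 480.199*33.678
= 5483.444 + 4736.339 + 16172.14
= 26391.93 MJ
e = 26391.93 / 119.596 = 220.68 MJ/m^2

220.68 MJ/m^2


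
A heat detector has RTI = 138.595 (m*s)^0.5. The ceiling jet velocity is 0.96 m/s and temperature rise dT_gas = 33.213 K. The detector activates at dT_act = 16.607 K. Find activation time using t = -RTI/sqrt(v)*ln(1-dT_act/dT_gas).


dT_act/dT_gas = 0.50002
ln(1 - 0.50002) = -0.69318
t = -138.595 / sqrt(0.96) * -0.69318 = 98.052 s

98.052 s


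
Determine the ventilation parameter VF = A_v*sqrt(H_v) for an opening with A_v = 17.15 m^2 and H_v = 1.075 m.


sqrt(H_v) = 1.0368
VF = 17.15 * 1.0368 = 17.781 m^(5/2)

17.781 m^(5/2)


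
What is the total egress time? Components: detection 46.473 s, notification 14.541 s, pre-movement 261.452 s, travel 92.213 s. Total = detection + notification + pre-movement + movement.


Total = 46.473 + 14.541 + 261.452 + 92.213 = 414.679 s

414.679 s


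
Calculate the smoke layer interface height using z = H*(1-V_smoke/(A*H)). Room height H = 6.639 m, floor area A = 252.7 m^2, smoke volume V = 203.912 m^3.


V/(A*H) = 0.12154
1 - 0.12154 = 0.87846
z = 6.639 * 0.87846 = 5.8321 m

5.8321 m


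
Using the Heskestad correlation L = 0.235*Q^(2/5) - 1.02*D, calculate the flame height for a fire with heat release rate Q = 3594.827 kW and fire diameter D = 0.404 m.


Q^(2/5) = 26.441
0.235 * Q^(2/5) = 6.2135
1.02 * D = 0.41208
L = 5.8015 m

5.8015 m


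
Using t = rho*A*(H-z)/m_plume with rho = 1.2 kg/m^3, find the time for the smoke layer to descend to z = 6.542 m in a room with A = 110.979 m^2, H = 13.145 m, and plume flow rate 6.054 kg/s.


H - z = 6.603 m
t = 1.2 * 110.979 * 6.603 / 6.054 = 145.25 s

145.25 s


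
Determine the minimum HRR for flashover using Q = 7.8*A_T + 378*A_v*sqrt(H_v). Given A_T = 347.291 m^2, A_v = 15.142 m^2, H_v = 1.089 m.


7.8*A_T = 2708.9
sqrt(H_v) = 1.0436
378*A_v*sqrt(H_v) = 5973.0
Q = 2708.9 + 5973.0 = 8681.8 kW

8681.8 kW


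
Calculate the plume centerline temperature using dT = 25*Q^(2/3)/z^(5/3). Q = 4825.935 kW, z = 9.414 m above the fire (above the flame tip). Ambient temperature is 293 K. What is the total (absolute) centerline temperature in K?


Q^(2/3) = 285.58
z^(5/3) = 41.972
dT = 25 * 285.58 / 41.972 = 170.10 K
T = 293 + 170.10 = 463.10 K

463.10 K


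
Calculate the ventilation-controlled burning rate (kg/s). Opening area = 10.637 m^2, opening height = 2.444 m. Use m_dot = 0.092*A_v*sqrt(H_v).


sqrt(H_v) = 1.5633
m_dot = 0.092 * 10.637 * 1.5633 = 1.5299 kg/s

1.5299 kg/s


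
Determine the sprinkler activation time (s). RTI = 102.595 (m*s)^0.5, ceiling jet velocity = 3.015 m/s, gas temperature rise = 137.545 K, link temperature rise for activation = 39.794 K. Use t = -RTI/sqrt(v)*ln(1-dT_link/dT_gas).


dT_link/dT_gas = 0.28932
ln(1 - 0.28932) = -0.34153
t = -102.595 / sqrt(3.015) * -0.34153 = 20.179 s

20.179 s


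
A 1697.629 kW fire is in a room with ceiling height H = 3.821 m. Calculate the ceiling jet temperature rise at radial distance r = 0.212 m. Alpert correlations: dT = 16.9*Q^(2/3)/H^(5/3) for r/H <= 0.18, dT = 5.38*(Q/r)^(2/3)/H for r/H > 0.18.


r/H = 0.212 / 3.821 = 0.055483
r/H <= 0.18, so dT = 16.9*Q^(2/3)/H^(5/3)
Q^(2/3) = 142.31
H^(5/3) = 9.3389
dT = 16.9 * 142.31 / 9.3389 = 257.53 K

257.53 K


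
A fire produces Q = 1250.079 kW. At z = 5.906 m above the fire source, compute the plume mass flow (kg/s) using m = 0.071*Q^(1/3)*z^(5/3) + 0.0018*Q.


Q^(1/3) = 10.772
z^(5/3) = 19.297
First term = 0.071 * 10.772 * 19.297 = 14.759
Second term = 0.0018 * 1250.079 = 2.2501
m = 17.009 kg/s

17.009 kg/s


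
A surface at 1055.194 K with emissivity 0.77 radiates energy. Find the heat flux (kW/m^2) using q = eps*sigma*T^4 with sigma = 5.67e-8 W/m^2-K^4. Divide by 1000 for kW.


T^4 = 1.2397e+12
q = 0.77 * 5.67e-8 * 1.2397e+12 / 1000 = 54.126 kW/m^2

54.126 kW/m^2


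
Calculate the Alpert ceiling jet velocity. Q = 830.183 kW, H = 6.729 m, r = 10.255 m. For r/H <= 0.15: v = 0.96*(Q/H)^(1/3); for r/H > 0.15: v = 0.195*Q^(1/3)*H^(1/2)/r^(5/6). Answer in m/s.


r/H = 10.255 / 6.729 = 1.5240
r/H > 0.15, so v = 0.195*Q^(1/3)*H^(1/2)/r^(5/6)
Q^(1/3) = 9.3985
H^(1/2) = 2.5940
r^(5/6) = 6.9574
v = 0.195 * 9.3985 * 2.5940 / 6.9574 = 0.68332 m/s

0.68332 m/s


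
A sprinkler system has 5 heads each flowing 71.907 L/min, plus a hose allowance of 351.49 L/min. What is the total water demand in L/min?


Sprinkler demand = 5 * 71.907 = 359.535 L/min
Total = 359.535 + 351.49 = 711.025 L/min

711.025 L/min


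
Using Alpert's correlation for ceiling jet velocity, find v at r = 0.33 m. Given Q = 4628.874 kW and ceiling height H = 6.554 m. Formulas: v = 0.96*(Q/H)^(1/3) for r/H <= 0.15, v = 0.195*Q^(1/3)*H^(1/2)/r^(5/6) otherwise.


r/H = 0.33 / 6.554 = 0.050351
r/H <= 0.15, so v = 0.96*(Q/H)^(1/3)
Q/H = 706.27
(Q/H)^(1/3) = 8.9055
v = 0.96 * 8.9055 = 8.5492 m/s

8.5492 m/s


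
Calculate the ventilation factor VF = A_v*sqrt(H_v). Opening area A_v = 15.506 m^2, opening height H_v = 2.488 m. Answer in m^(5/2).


sqrt(H_v) = 1.5773
VF = 15.506 * 1.5773 = 24.458 m^(5/2)

24.458 m^(5/2)


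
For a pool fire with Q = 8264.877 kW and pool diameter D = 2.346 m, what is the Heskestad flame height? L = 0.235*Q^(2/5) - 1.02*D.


Q^(2/5) = 36.889
0.235 * Q^(2/5) = 8.6689
1.02 * D = 2.3929
L = 6.2759 m

6.2759 m


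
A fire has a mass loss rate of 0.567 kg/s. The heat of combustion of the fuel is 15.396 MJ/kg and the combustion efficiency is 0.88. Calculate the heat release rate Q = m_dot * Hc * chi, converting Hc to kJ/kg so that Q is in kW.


Hc = 15.396 MJ/kg = 15.396 * 1000 kJ/kg = 15396 kJ/kg
Q = 0.567 kg/s * 15396 kJ/kg * 0.88 = 7682.0 kW

7682.0 kW


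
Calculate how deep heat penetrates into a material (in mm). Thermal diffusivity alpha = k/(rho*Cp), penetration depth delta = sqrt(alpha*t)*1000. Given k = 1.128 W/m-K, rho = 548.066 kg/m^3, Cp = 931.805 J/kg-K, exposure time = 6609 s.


alpha = 1.128 / (548.066 * 931.805) = 2.2088e-06 m^2/s
alpha * t = 0.014598
delta = sqrt(0.014598) * 1000 = 120.82 mm

120.82 mm


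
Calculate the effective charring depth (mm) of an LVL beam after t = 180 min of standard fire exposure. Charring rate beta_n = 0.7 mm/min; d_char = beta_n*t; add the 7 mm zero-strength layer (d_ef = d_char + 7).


d_char = 0.7 * 180 = 126 mm
d_ef = 126 + 1.0*7 = 133 mm

133 mm


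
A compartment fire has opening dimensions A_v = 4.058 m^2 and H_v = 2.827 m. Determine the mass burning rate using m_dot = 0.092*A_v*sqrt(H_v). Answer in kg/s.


sqrt(H_v) = 1.6814
m_dot = 0.092 * 4.058 * 1.6814 = 0.62772 kg/s

0.62772 kg/s


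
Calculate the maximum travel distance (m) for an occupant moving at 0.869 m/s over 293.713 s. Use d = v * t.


d = 0.869 * 293.713 = 255.24 m

255.24 m


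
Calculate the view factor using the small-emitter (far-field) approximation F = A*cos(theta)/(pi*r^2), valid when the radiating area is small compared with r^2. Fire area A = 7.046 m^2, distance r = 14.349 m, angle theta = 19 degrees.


cos(19 deg) = 0.94552
pi*r^2 = 646.83
F = 7.046 * 0.94552 / 646.83 = 0.010300

0.010300


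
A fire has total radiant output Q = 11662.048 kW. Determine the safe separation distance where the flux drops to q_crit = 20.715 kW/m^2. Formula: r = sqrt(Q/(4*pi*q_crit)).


4*pi*q_crit = 260.31
Q/(4*pi*q_crit) = 44.800
r = sqrt(44.800) = 6.6933 m

6.6933 m


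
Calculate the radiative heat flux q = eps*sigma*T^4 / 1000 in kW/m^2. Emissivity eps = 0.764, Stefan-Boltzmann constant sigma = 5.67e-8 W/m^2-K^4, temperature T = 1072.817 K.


T^4 = 1.3247e+12
q = 0.764 * 5.67e-8 * 1.3247e+12 / 1000 = 57.382 kW/m^2

57.382 kW/m^2


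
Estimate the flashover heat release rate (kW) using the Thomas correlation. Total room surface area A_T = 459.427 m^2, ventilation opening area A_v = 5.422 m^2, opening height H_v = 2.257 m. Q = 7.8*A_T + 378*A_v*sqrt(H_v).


7.8*A_T = 3583.5
sqrt(H_v) = 1.5023
378*A_v*sqrt(H_v) = 3079.1
Q = 3583.5 + 3079.1 = 6662.6 kW

6662.6 kW


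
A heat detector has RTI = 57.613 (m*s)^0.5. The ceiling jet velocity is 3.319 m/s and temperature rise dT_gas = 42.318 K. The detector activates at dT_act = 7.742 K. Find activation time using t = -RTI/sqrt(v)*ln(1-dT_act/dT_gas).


dT_act/dT_gas = 0.18295
ln(1 - 0.18295) = -0.20205
t = -57.613 / sqrt(3.319) * -0.20205 = 6.3897 s

6.3897 s


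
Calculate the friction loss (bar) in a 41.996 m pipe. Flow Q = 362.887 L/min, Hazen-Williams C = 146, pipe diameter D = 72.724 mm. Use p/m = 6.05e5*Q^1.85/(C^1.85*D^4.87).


Q^1.85 = 54397
C^1.85 = 10094
D^4.87 = 1.1651e+09
p/m = 0.0027984 bar/m
p_total = 0.0027984 * 41.996 = 0.11752 bar

0.11752 bar


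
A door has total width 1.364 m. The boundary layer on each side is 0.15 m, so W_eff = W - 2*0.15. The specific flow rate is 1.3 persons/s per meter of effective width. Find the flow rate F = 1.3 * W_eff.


W_eff = 1.364 - 0.30 = 1.064 m
F = 1.3 * 1.064 = 1.3832 persons/s

1.3832 persons/s


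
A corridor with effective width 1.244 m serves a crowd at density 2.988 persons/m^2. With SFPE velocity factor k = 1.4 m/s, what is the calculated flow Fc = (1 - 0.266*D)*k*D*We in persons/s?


1 - 0.266*D = 1 - 0.266*2.988 = 0.20519
Fs = 0.20519 * 1.4 * 2.988 = 0.85836 persons/(s*m)
Fc = 0.85836 * 1.244 = 1.0678 persons/s

1.0678 persons/s


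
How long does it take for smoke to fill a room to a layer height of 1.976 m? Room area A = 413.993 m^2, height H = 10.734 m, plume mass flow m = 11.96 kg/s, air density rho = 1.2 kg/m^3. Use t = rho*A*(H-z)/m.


H - z = 8.758 m
t = 1.2 * 413.993 * 8.758 / 11.96 = 363.79 s

363.79 s


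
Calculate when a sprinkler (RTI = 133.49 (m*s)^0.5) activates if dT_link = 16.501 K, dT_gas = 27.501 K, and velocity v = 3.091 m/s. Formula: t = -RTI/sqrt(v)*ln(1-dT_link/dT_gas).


dT_link/dT_gas = 0.60001
ln(1 - 0.60001) = -0.91633
t = -133.49 / sqrt(3.091) * -0.91633 = 69.574 s

69.574 s


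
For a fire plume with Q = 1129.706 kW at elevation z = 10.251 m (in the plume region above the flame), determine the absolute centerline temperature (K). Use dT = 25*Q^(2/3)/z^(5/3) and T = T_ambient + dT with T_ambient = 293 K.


Q^(2/3) = 108.47
z^(5/3) = 48.374
dT = 25 * 108.47 / 48.374 = 56.058 K
T = 293 + 56.058 = 349.06 K

349.06 K


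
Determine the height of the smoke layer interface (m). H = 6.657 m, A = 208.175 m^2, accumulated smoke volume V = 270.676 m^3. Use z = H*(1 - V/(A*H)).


V/(A*H) = 0.19532
1 - 0.19532 = 0.80468
z = 6.657 * 0.80468 = 5.3568 m

5.3568 m


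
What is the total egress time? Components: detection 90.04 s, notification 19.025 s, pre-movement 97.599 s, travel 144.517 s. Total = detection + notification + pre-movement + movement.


Total = 90.04 + 19.025 + 97.599 + 144.517 = 351.181 s

351.181 s


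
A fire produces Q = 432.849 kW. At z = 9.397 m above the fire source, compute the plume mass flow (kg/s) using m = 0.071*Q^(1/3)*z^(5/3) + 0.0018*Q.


Q^(1/3) = 7.5645
z^(5/3) = 41.845
First term = 0.071 * 7.5645 * 41.845 = 22.474
Second term = 0.0018 * 432.849 = 0.77913
m = 23.253 kg/s

23.253 kg/s


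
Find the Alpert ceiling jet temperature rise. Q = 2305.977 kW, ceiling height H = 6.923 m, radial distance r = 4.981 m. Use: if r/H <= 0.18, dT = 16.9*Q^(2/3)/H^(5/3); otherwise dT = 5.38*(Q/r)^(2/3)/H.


r/H = 4.981 / 6.923 = 0.71949
r/H > 0.18, so dT = 5.38*(Q/r)^(2/3)/H
Q/r = 462.95
(Q/r)^(2/3) = 59.845
dT = 5.38 * 59.845 / 6.923 = 46.506 K

46.506 K


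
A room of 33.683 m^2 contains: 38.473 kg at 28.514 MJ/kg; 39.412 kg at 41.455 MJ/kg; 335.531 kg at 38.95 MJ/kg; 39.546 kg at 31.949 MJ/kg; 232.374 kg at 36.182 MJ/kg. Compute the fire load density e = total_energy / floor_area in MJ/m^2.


Total energy = 38.473*28.514 + 39.412*41.455 + 335.531*38.95 + 39.546*31.949 + 232.374*36.182
= 1097.019 + 1633.824 + 13068.93 + 1263.455 + 8407.756
= 25470.99 MJ
e = 25470.99 / 33.683 = 756.20 MJ/m^2

756.20 MJ/m^2


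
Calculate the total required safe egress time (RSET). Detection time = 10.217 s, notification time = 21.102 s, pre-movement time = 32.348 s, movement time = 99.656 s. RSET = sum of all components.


Total = 10.217 + 21.102 + 32.348 + 99.656 = 163.323 s

163.323 s


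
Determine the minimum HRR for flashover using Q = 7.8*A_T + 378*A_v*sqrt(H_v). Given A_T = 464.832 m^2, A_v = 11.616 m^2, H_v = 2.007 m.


7.8*A_T = 3625.7
sqrt(H_v) = 1.4167
378*A_v*sqrt(H_v) = 6220.5
Q = 3625.7 + 6220.5 = 9846.1 kW

9846.1 kW


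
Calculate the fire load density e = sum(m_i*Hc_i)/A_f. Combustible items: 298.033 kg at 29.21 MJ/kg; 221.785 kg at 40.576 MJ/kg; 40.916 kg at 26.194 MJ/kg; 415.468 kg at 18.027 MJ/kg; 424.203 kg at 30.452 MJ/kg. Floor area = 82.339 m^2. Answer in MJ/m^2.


Total energy = 298.033*29.21 + 221.785*40.576 + 40.916*26.194 + 415.468*18.027 + 424.203*30.452
= 8705.544 + 8999.148 + 1071.754 + 7489.642 + 12917.83
= 39183.92 MJ
e = 39183.92 / 82.339 = 475.89 MJ/m^2

475.89 MJ/m^2


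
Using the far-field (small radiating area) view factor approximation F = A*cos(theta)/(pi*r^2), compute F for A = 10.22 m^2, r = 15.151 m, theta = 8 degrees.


cos(8 deg) = 0.99027
pi*r^2 = 721.16
F = 10.22 * 0.99027 / 721.16 = 0.014034

0.014034


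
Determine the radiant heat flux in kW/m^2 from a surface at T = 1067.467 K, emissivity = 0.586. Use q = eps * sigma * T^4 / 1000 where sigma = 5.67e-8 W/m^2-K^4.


T^4 = 1.2984e+12
q = 0.586 * 5.67e-8 * 1.2984e+12 / 1000 = 43.142 kW/m^2

43.142 kW/m^2


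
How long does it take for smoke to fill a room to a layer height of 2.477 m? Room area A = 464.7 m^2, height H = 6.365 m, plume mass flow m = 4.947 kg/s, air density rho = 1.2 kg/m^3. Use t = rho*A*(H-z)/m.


H - z = 3.888 m
t = 1.2 * 464.7 * 3.888 / 4.947 = 438.27 s

438.27 s


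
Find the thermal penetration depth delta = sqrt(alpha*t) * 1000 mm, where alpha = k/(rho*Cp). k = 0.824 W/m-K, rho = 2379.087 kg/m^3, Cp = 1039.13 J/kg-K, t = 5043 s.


alpha = 0.824 / (2379.087 * 1039.13) = 3.3331e-07 m^2/s
alpha * t = 0.0016809
delta = sqrt(0.0016809) * 1000 = 40.999 mm

40.999 mm


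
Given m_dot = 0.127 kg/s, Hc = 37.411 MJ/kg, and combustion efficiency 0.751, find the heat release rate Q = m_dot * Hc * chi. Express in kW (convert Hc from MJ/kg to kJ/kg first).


Hc = 37.411 MJ/kg = 37.411 * 1000 kJ/kg = 37411 kJ/kg
Q = 0.127 kg/s * 37411 kJ/kg * 0.751 = 3568.1 kW

3568.1 kW


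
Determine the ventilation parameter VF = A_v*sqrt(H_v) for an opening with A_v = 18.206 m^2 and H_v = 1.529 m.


sqrt(H_v) = 1.2365
VF = 18.206 * 1.2365 = 22.512 m^(5/2)

22.512 m^(5/2)


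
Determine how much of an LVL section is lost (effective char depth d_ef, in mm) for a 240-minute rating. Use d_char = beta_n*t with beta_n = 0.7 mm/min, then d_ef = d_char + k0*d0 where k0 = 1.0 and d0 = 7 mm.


d_char = 0.7 * 240 = 168 mm
d_ef = 168 + 1.0*7 = 175 mm

175 mm


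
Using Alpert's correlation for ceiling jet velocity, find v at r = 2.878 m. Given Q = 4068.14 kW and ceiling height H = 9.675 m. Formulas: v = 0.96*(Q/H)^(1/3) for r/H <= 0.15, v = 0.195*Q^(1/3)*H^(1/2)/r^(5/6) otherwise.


r/H = 2.878 / 9.675 = 0.29747
r/H > 0.15, so v = 0.195*Q^(1/3)*H^(1/2)/r^(5/6)
Q^(1/3) = 15.964
H^(1/2) = 3.1105
r^(5/6) = 2.4131
v = 0.195 * 15.964 * 3.1105 / 2.4131 = 4.0125 m/s

4.0125 m/s


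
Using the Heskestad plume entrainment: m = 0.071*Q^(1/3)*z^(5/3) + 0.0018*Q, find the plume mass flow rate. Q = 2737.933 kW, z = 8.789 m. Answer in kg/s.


Q^(1/3) = 13.990
z^(5/3) = 37.431
First term = 0.071 * 13.990 * 37.431 = 37.179
Second term = 0.0018 * 2737.933 = 4.9283
m = 42.107 kg/s

42.107 kg/s


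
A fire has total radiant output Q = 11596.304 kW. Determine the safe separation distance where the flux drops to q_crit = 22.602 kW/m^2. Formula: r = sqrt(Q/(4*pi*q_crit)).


4*pi*q_crit = 284.03
Q/(4*pi*q_crit) = 40.828
r = sqrt(40.828) = 6.3897 m

6.3897 m


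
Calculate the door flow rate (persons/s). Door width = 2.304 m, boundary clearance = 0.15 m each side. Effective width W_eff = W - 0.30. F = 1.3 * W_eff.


W_eff = 2.304 - 0.30 = 2.004 m
F = 1.3 * 2.004 = 2.6052 persons/s

2.6052 persons/s


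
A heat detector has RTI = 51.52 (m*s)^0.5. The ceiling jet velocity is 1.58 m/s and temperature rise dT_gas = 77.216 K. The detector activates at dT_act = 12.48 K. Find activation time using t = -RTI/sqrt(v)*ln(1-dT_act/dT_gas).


dT_act/dT_gas = 0.16162
ln(1 - 0.16162) = -0.17629
t = -51.52 / sqrt(1.58) * -0.17629 = 7.2256 s

7.2256 s


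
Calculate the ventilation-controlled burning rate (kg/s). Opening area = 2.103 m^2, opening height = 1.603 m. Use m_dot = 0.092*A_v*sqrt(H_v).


sqrt(H_v) = 1.2661
m_dot = 0.092 * 2.103 * 1.2661 = 0.24496 kg/s

0.24496 kg/s


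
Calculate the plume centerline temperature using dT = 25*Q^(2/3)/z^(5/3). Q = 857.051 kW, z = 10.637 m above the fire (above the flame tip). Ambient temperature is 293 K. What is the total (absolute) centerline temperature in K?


Q^(2/3) = 90.227
z^(5/3) = 51.448
dT = 25 * 90.227 / 51.448 = 43.844 K
T = 293 + 43.844 = 336.84 K

336.84 K


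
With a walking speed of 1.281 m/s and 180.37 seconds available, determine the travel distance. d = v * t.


d = 1.281 * 180.37 = 231.05 m

231.05 m


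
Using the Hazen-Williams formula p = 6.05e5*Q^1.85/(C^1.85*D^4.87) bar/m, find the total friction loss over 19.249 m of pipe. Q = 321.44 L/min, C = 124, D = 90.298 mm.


Q^1.85 = 43465
C^1.85 = 7461.6
D^4.87 = 3.3431e+09
p/m = 0.0010542 bar/m
p_total = 0.0010542 * 19.249 = 0.020292 bar

0.020292 bar


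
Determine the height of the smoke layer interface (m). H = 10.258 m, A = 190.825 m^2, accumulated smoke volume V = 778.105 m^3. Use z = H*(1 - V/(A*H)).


V/(A*H) = 0.39750
1 - 0.39750 = 0.60250
z = 10.258 * 0.60250 = 6.1804 m

6.1804 m


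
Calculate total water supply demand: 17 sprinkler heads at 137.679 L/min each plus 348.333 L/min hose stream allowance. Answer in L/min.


Sprinkler demand = 17 * 137.679 = 2340.543 L/min
Total = 2340.543 + 348.333 = 2688.876 L/min

2688.876 L/min


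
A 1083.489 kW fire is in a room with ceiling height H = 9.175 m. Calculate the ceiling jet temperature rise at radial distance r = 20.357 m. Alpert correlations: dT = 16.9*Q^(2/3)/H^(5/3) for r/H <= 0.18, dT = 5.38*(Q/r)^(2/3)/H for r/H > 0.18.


r/H = 20.357 / 9.175 = 2.2187
r/H > 0.18, so dT = 5.38*(Q/r)^(2/3)/H
Q/r = 53.224
(Q/r)^(2/3) = 14.149
dT = 5.38 * 14.149 / 9.175 = 8.2969 K

8.2969 K


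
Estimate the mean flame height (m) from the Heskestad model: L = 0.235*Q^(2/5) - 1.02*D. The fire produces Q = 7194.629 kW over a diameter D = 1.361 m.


Q^(2/5) = 34.898
0.235 * Q^(2/5) = 8.2011
1.02 * D = 1.3882
L = 6.8129 m

6.8129 m


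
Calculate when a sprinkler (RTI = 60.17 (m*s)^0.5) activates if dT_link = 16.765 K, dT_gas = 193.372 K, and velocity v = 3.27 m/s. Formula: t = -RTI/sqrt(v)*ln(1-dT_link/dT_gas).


dT_link/dT_gas = 0.086698
ln(1 - 0.086698) = -0.090689
t = -60.17 / sqrt(3.27) * -0.090689 = 3.0176 s

3.0176 s


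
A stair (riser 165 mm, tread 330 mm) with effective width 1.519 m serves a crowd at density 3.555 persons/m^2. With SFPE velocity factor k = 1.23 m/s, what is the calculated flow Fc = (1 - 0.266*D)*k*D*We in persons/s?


1 - 0.266*D = 1 - 0.266*3.555 = 0.054370
Fs = 0.054370 * 1.23 * 3.555 = 0.23774 persons/(s*m)
Fc = 0.23774 * 1.519 = 0.36113 persons/s

0.36113 persons/s


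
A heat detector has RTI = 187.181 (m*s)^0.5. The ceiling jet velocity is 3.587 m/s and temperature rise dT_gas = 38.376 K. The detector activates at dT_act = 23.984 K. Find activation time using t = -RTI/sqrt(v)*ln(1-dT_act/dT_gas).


dT_act/dT_gas = 0.62497
ln(1 - 0.62497) = -0.98076
t = -187.181 / sqrt(3.587) * -0.98076 = 96.930 s

96.930 s


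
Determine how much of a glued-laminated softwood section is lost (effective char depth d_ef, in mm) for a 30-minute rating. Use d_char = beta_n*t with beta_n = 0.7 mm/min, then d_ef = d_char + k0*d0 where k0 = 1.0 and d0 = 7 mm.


d_char = 0.7 * 30 = 21 mm
d_ef = 21 + 1.0*7 = 28 mm

28 mm


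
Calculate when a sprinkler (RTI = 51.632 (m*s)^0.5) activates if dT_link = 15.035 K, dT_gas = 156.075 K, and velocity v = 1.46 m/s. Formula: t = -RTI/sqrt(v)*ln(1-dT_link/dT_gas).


dT_link/dT_gas = 0.096332
ln(1 - 0.096332) = -0.10129
t = -51.632 / sqrt(1.46) * -0.10129 = 4.3284 s

4.3284 s


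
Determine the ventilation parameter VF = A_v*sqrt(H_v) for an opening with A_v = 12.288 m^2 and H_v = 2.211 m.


sqrt(H_v) = 1.4869
VF = 12.288 * 1.4869 = 18.272 m^(5/2)

18.272 m^(5/2)


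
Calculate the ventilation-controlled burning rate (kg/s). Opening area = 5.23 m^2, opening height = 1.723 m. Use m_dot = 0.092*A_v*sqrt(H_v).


sqrt(H_v) = 1.3126
m_dot = 0.092 * 5.23 * 1.3126 = 0.63159 kg/s

0.63159 kg/s


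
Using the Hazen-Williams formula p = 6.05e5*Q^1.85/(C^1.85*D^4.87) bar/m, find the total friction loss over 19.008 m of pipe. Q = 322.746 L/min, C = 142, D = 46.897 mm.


Q^1.85 = 43792
C^1.85 = 9588.1
D^4.87 = 1.3756e+08
p/m = 0.020088 bar/m
p_total = 0.020088 * 19.008 = 0.38183 bar

0.38183 bar


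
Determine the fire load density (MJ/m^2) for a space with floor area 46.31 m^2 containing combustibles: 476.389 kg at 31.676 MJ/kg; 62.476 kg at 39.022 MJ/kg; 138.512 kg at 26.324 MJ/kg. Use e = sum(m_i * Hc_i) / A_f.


Total energy = 476.389*31.676 + 62.476*39.022 + 138.512*26.324
= 15090.10 + 2437.938 + 3646.190
= 21174.23 MJ
e = 21174.23 / 46.31 = 457.23 MJ/m^2

457.23 MJ/m^2


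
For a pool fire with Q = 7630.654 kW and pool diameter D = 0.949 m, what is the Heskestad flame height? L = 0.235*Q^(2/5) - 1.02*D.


Q^(2/5) = 35.729
0.235 * Q^(2/5) = 8.3964
1.02 * D = 0.96798
L = 7.4284 m

7.4284 m


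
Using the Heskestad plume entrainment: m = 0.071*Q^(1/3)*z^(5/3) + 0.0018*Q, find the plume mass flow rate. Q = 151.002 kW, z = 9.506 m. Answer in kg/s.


Q^(1/3) = 5.3251
z^(5/3) = 42.658
First term = 0.071 * 5.3251 * 42.658 = 16.128
Second term = 0.0018 * 151.002 = 0.27180
m = 16.400 kg/s

16.400 kg/s


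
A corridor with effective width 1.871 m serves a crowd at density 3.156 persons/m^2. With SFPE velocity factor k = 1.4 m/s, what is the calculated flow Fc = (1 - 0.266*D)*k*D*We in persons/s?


1 - 0.266*D = 1 - 0.266*3.156 = 0.16050
Fs = 0.16050 * 1.4 * 3.156 = 0.70917 persons/(s*m)
Fc = 0.70917 * 1.871 = 1.3269 persons/s

1.3269 persons/s


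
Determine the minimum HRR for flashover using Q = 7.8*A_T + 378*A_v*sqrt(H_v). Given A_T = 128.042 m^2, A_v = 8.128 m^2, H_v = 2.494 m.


7.8*A_T = 998.73
sqrt(H_v) = 1.5792
378*A_v*sqrt(H_v) = 4852.0
Q = 998.73 + 4852.0 = 5850.8 kW

5850.8 kW


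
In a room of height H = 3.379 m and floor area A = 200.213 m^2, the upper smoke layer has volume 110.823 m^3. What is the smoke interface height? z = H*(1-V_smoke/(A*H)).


V/(A*H) = 0.16381
1 - 0.16381 = 0.83619
z = 3.379 * 0.83619 = 2.8255 m

2.8255 m


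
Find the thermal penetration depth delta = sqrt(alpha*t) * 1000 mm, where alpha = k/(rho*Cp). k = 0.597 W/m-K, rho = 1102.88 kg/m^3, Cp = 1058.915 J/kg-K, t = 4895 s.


alpha = 0.597 / (1102.88 * 1058.915) = 5.1119e-07 m^2/s
alpha * t = 0.0025023
delta = sqrt(0.0025023) * 1000 = 50.023 mm

50.023 mm


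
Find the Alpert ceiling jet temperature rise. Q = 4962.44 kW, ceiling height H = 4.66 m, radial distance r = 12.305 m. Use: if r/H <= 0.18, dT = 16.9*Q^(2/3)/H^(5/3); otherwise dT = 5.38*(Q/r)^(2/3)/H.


r/H = 12.305 / 4.66 = 2.6406
r/H > 0.18, so dT = 5.38*(Q/r)^(2/3)/H
Q/r = 403.29
(Q/r)^(2/3) = 54.585
dT = 5.38 * 54.585 / 4.66 = 63.019 K

63.019 K


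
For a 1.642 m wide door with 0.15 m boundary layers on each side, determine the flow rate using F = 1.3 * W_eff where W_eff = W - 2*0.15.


W_eff = 1.642 - 0.30 = 1.342 m
F = 1.3 * 1.342 = 1.7446 persons/s

1.7446 persons/s


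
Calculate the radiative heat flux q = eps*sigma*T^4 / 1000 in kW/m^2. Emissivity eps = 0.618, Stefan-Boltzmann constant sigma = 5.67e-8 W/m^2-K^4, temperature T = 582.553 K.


T^4 = 1.1517e+11
q = 0.618 * 5.67e-8 * 1.1517e+11 / 1000 = 4.0356 kW/m^2

4.0356 kW/m^2


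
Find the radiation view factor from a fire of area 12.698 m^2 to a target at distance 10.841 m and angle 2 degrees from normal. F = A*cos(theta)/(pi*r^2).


cos(2 deg) = 0.99939
pi*r^2 = 369.22
F = 12.698 * 0.99939 / 369.22 = 0.034370

0.034370


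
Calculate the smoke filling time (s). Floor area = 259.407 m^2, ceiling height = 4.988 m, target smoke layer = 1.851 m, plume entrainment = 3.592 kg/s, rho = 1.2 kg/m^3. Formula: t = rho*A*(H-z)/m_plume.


H - z = 3.137 m
t = 1.2 * 259.407 * 3.137 / 3.592 = 271.86 s

271.86 s


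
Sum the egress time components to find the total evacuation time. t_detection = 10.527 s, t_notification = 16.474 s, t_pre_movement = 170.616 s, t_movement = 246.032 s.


Total = 10.527 + 16.474 + 170.616 + 246.032 = 443.649 s

443.649 s


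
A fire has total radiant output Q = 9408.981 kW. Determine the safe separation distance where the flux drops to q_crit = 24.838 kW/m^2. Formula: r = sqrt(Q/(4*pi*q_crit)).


4*pi*q_crit = 312.12
Q/(4*pi*q_crit) = 30.145
r = sqrt(30.145) = 5.4905 m

5.4905 m


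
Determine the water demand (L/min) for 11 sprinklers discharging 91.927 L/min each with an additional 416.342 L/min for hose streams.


Sprinkler demand = 11 * 91.927 = 1011.197 L/min
Total = 1011.197 + 416.342 = 1427.539 L/min

1427.539 L/min


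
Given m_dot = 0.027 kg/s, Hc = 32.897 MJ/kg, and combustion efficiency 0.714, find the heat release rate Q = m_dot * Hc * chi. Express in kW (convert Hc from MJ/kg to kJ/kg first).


Hc = 32.897 MJ/kg = 32.897 * 1000 kJ/kg = 32897 kJ/kg
Q = 0.027 kg/s * 32897 kJ/kg * 0.714 = 634.19 kW

634.19 kW


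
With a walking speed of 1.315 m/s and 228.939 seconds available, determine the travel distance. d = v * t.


d = 1.315 * 228.939 = 301.05 m

301.05 m


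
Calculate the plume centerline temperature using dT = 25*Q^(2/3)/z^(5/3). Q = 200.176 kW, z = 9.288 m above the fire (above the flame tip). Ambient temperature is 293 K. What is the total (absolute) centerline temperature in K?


Q^(2/3) = 34.220
z^(5/3) = 41.040
dT = 25 * 34.220 / 41.040 = 20.845 K
T = 293 + 20.845 = 313.85 K

313.85 K


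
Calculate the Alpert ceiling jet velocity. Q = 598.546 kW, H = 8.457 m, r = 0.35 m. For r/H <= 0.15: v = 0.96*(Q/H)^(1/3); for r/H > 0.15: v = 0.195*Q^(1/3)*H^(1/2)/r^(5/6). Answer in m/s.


r/H = 0.35 / 8.457 = 0.041386
r/H <= 0.15, so v = 0.96*(Q/H)^(1/3)
Q/H = 70.775
(Q/H)^(1/3) = 4.1364
v = 0.96 * 4.1364 = 3.9710 m/s

3.9710 m/s


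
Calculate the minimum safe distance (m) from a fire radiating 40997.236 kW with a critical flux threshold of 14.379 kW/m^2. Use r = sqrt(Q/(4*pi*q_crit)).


4*pi*q_crit = 180.69
Q/(4*pi*q_crit) = 226.89
r = sqrt(226.89) = 15.063 m

15.063 m


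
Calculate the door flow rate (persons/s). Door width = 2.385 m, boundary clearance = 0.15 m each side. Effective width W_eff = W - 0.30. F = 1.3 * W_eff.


W_eff = 2.385 - 0.30 = 2.085 m
F = 1.3 * 2.085 = 2.7105 persons/s

2.7105 persons/s


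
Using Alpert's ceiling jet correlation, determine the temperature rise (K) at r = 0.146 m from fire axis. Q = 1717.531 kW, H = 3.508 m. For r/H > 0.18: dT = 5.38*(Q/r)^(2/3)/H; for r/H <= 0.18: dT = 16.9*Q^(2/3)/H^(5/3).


r/H = 0.146 / 3.508 = 0.041619
r/H <= 0.18, so dT = 16.9*Q^(2/3)/H^(5/3)
Q^(2/3) = 143.42
H^(5/3) = 8.0990
dT = 16.9 * 143.42 / 8.0990 = 299.27 K

299.27 K


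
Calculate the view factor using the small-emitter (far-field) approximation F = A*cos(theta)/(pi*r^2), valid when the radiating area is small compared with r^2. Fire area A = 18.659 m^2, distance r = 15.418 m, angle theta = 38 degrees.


cos(38 deg) = 0.78801
pi*r^2 = 746.80
F = 18.659 * 0.78801 / 746.80 = 0.019689

0.019689


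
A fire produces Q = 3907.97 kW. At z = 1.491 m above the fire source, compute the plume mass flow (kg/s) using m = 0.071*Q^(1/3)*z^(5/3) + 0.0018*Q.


Q^(1/3) = 15.751
z^(5/3) = 1.9459
First term = 0.071 * 15.751 * 1.9459 = 2.1762
Second term = 0.0018 * 3907.97 = 7.0343
m = 9.2106 kg/s

9.2106 kg/s


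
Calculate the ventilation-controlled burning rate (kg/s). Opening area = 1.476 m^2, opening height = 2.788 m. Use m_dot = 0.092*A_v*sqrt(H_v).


sqrt(H_v) = 1.6697
m_dot = 0.092 * 1.476 * 1.6697 = 0.22674 kg/s

0.22674 kg/s


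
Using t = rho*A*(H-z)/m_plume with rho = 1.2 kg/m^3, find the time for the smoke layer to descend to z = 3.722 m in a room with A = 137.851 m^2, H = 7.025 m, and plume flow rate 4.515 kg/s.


H - z = 3.303 m
t = 1.2 * 137.851 * 3.303 / 4.515 = 121.02 s

121.02 s


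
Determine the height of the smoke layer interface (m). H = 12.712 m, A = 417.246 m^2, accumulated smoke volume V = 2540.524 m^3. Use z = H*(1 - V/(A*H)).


V/(A*H) = 0.47898
1 - 0.47898 = 0.52102
z = 12.712 * 0.52102 = 6.6232 m

6.6232 m


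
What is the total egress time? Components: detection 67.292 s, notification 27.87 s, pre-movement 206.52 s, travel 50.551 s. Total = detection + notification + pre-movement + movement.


Total = 67.292 + 27.87 + 206.52 + 50.551 = 352.233 s

352.233 s


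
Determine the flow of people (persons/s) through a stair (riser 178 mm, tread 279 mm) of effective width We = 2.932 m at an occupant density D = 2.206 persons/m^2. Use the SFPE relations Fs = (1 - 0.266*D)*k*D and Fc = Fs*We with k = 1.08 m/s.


1 - 0.266*D = 1 - 0.266*2.206 = 0.41320
Fs = 0.41320 * 1.08 * 2.206 = 0.98445 persons/(s*m)
Fc = 0.98445 * 2.932 = 2.8864 persons/s

2.8864 persons/s


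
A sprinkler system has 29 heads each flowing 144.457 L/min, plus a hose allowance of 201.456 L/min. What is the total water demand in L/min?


Sprinkler demand = 29 * 144.457 = 4189.253 L/min
Total = 4189.253 + 201.456 = 4390.709 L/min

4390.709 L/min


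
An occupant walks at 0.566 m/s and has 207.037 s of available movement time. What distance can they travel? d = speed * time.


d = 0.566 * 207.037 = 117.18 m

117.18 m


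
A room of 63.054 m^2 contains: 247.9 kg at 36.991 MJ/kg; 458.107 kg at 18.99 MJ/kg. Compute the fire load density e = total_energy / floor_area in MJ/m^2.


Total energy = 247.9*36.991 + 458.107*18.99
= 9170.069 + 8699.452
= 17869.52 MJ
e = 17869.52 / 63.054 = 283.40 MJ/m^2

283.40 MJ/m^2


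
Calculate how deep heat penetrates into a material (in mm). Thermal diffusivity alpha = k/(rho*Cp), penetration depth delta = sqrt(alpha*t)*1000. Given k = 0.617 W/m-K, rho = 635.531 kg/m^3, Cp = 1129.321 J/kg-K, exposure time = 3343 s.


alpha = 0.617 / (635.531 * 1129.321) = 8.5967e-07 m^2/s
alpha * t = 0.0028739
delta = sqrt(0.0028739) * 1000 = 53.609 mm

53.609 mm


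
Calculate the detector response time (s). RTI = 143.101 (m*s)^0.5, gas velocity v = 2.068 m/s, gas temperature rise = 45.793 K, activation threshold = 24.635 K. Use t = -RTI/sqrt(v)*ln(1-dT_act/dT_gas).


dT_act/dT_gas = 0.53796
ln(1 - 0.53796) = -0.77211
t = -143.101 / sqrt(2.068) * -0.77211 = 76.833 s

76.833 s


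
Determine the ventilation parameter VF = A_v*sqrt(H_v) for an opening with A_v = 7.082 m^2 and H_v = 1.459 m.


sqrt(H_v) = 1.2079
VF = 7.082 * 1.2079 = 8.5543 m^(5/2)

8.5543 m^(5/2)


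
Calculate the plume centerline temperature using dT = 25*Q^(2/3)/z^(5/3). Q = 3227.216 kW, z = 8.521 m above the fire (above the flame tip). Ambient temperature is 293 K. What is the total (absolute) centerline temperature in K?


Q^(2/3) = 218.38
z^(5/3) = 35.548
dT = 25 * 218.38 / 35.548 = 153.58 K
T = 293 + 153.58 = 446.58 K

446.58 K


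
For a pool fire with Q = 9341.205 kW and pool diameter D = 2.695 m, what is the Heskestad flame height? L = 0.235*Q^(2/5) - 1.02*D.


Q^(2/5) = 38.740
0.235 * Q^(2/5) = 9.1039
1.02 * D = 2.7489
L = 6.3550 m

6.3550 m


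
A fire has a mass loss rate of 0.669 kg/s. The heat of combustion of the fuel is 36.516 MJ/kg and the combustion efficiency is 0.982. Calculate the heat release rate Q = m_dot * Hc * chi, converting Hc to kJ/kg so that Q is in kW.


Hc = 36.516 MJ/kg = 36.516 * 1000 kJ/kg = 36516 kJ/kg
Q = 0.669 kg/s * 36516 kJ/kg * 0.982 = 23989 kW

23989 kW


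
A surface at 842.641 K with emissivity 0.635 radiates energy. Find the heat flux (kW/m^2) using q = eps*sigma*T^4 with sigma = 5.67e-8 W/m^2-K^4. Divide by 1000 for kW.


T^4 = 5.0416e+11
q = 0.635 * 5.67e-8 * 5.0416e+11 / 1000 = 18.152 kW/m^2

18.152 kW/m^2


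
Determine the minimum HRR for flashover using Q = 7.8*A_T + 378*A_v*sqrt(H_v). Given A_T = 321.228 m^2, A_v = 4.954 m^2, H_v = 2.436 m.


7.8*A_T = 2505.6
sqrt(H_v) = 1.5608
378*A_v*sqrt(H_v) = 2922.7
Q = 2505.6 + 2922.7 = 5428.3 kW

5428.3 kW


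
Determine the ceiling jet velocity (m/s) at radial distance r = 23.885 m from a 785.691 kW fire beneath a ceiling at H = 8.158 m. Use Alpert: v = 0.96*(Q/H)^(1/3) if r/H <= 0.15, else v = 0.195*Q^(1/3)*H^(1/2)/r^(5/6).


r/H = 23.885 / 8.158 = 2.9278
r/H > 0.15, so v = 0.195*Q^(1/3)*H^(1/2)/r^(5/6)
Q^(1/3) = 9.2275
H^(1/2) = 2.8562
r^(5/6) = 14.075
v = 0.195 * 9.2275 * 2.8562 / 14.075 = 0.36515 m/s

0.36515 m/s


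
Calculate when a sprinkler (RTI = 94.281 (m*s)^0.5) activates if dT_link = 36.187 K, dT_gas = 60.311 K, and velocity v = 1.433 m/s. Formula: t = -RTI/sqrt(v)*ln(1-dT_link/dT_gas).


dT_link/dT_gas = 0.60001
ln(1 - 0.60001) = -0.91631
t = -94.281 / sqrt(1.433) * -0.91631 = 72.168 s

72.168 s


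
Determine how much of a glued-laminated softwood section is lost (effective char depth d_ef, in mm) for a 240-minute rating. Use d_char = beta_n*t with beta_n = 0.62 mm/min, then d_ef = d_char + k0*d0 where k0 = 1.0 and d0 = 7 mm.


d_char = 0.62 * 240 = 148.8 mm
d_ef = 148.8 + 1.0*7 = 155.8 mm

155.8 mm


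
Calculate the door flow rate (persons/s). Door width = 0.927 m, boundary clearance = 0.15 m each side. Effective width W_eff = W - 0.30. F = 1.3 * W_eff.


W_eff = 0.927 - 0.30 = 0.627 m
F = 1.3 * 0.627 = 0.81510 persons/s

0.81510 persons/s


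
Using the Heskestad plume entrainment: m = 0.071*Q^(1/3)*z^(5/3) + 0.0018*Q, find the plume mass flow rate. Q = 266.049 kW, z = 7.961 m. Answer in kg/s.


Q^(1/3) = 6.4316
z^(5/3) = 31.740
First term = 0.071 * 6.4316 * 31.740 = 14.494
Second term = 0.0018 * 266.049 = 0.47889
m = 14.973 kg/s

14.973 kg/s


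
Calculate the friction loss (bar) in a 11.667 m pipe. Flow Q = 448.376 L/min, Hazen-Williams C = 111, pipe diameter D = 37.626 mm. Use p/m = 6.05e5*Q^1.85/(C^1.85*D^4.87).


Q^1.85 = 80452
C^1.85 = 6079.2
D^4.87 = 4.7057e+07
p/m = 0.17015 bar/m
p_total = 0.17015 * 11.667 = 1.9851 bar

1.9851 bar


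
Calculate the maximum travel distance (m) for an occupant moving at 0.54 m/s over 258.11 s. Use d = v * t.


d = 0.54 * 258.11 = 139.38 m

139.38 m


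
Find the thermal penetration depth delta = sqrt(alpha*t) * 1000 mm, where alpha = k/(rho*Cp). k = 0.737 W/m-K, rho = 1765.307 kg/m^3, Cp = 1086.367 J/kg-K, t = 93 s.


alpha = 0.737 / (1765.307 * 1086.367) = 3.8430e-07 m^2/s
alpha * t = 3.5740e-05
delta = sqrt(3.5740e-05) * 1000 = 5.9783 mm

5.9783 mm


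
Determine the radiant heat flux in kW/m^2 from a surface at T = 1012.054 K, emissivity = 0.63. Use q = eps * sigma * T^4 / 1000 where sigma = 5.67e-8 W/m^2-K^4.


T^4 = 1.0491e+12
q = 0.63 * 5.67e-8 * 1.0491e+12 / 1000 = 37.475 kW/m^2

37.475 kW/m^2


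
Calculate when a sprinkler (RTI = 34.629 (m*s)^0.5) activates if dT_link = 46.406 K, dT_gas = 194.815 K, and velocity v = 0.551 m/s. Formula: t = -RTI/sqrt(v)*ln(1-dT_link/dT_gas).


dT_link/dT_gas = 0.23821
ln(1 - 0.23821) = -0.27208
t = -34.629 / sqrt(0.551) * -0.27208 = 12.693 s

12.693 s


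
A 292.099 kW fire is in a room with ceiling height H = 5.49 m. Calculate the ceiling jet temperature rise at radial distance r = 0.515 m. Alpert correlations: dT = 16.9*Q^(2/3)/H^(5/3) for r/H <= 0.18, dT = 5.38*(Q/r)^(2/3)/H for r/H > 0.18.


r/H = 0.515 / 5.49 = 0.093807
r/H <= 0.18, so dT = 16.9*Q^(2/3)/H^(5/3)
Q^(2/3) = 44.024
H^(5/3) = 17.085
dT = 16.9 * 44.024 / 17.085 = 43.546 K

43.546 K
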